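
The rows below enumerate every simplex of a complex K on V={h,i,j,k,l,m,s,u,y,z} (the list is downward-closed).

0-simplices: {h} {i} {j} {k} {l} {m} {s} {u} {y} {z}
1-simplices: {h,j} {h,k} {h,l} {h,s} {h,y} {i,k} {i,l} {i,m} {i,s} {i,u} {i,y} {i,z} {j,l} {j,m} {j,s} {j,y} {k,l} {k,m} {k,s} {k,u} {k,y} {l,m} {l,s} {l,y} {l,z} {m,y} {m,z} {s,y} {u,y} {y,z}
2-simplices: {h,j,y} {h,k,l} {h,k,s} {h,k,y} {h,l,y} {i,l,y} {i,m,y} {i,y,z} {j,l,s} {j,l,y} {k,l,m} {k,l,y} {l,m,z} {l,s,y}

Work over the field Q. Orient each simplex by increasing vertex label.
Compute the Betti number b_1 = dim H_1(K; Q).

n_0=10 n_1=30 n_2=14  [Q]
∂1: piv[hj,hk,hl,hs,hy,ik,im,iu,iz] rk=9  ker:il,is,iy,jl,jm,js,jy,kl,km,ks,ku,ky,lm,ls,ly,lz,my,mz,sy,uy,yz
∂2: piv[hjy,hkl,hks,hky,hly,ily,imy,iyz,jls,jly,klm,lmz,lsy] rk=13  ker:kly
b_1=(30−9)−13=8

b_1=8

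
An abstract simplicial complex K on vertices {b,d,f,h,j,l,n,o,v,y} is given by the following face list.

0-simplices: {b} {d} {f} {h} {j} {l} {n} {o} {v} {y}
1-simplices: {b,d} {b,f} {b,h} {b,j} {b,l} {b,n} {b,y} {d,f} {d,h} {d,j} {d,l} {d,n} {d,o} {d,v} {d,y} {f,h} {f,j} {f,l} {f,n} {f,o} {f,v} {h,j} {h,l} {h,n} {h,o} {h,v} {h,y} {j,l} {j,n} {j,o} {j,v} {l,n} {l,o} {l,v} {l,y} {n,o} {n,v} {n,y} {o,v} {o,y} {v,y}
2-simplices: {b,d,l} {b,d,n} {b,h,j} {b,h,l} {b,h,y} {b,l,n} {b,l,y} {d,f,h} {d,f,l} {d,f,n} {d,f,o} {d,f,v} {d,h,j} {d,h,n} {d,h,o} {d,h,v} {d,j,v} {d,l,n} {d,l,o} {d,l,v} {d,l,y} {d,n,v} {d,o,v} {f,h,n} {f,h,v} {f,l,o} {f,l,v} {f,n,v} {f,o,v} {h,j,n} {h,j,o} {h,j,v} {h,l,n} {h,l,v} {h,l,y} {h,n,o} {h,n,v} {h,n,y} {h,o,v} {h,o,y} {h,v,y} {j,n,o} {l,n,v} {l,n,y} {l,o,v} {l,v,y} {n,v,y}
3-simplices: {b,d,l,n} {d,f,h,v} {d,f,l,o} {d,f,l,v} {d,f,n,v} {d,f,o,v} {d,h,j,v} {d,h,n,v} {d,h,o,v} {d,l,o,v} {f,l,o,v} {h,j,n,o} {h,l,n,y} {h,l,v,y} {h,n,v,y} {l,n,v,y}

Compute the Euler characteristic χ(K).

χ(K)=0

n_0=10 n_1=41 n_2=47 n_3=16
χ=+10−41+47−16=0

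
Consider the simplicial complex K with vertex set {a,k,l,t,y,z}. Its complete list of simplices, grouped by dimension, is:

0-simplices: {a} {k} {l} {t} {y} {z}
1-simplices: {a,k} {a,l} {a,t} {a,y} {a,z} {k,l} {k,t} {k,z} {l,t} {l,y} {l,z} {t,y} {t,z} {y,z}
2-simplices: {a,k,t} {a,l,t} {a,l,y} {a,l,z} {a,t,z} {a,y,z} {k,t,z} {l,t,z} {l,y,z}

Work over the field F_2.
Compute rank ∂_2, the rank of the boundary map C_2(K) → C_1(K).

n_0=6 n_1=14 n_2=9  [Z2]
∂1: piv[ak,al,at,ay,az] rk=5  ker:kl,kt,kz,lt,ly,lz,ty,tz,yz
∂2: piv[akt,alt,aly,alz,atz,ayz,ktz] rk=7  ker:ltz,lyz
rk∂_2=7

rank∂_2=7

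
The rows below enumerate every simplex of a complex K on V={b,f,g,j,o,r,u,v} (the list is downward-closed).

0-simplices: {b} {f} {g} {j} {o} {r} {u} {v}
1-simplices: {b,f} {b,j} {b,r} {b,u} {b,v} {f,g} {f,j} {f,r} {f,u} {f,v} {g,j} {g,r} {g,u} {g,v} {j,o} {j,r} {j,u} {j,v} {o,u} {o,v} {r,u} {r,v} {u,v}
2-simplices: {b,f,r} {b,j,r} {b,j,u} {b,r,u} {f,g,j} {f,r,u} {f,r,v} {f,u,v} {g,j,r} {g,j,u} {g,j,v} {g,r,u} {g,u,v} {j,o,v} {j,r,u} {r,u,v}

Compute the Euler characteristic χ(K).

n_0=8 n_1=23 n_2=16
χ=+8−23+16=1

χ(K)=1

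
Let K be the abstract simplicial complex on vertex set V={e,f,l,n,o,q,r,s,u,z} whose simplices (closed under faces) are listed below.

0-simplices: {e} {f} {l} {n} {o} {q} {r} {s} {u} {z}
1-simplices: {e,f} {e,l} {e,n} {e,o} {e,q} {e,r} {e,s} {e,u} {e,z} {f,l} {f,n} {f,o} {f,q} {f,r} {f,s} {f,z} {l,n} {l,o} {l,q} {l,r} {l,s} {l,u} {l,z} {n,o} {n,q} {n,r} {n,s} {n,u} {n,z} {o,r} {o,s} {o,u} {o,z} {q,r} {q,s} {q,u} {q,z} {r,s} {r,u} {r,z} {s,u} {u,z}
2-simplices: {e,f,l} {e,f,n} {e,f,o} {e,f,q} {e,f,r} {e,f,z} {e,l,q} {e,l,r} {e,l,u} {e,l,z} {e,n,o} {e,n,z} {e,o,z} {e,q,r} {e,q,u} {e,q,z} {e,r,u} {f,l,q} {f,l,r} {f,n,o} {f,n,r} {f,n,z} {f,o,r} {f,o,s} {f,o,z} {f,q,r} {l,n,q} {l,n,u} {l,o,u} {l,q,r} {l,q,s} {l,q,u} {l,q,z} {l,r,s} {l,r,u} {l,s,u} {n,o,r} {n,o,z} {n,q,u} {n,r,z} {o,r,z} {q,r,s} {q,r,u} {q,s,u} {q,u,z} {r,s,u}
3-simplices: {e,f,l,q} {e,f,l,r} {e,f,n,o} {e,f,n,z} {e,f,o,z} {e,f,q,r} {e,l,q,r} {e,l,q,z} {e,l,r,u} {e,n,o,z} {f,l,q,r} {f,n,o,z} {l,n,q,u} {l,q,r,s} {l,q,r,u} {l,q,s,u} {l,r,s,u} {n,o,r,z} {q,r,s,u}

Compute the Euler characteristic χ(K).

n_0=10 n_1=42 n_2=46 n_3=19
χ=+10−42+46−19=-5

χ(K)=-5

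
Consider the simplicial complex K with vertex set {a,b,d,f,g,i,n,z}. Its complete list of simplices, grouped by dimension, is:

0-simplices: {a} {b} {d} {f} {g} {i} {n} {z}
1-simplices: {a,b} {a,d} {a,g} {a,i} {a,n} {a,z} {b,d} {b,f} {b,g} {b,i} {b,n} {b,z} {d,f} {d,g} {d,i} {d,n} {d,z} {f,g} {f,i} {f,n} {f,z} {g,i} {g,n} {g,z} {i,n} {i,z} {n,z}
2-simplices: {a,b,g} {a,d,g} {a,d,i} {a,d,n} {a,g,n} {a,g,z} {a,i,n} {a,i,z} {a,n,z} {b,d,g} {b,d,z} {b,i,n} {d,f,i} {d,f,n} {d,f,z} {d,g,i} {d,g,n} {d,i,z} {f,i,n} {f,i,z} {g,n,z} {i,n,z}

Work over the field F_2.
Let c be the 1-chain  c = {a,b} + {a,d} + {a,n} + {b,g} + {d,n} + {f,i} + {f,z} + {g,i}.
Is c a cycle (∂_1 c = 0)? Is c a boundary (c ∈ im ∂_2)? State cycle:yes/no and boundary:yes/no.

cycle:no boundary:no

n_0=8 n_1=27 n_2=22  [Z2]
∂1: piv[ab,ad,ag,ai,an,az,bf] rk=7  ker:bd,bg,bi,bn,bz,df,dg,di,dn,dz,fg,fi,fn,fz,gi,gn,gz,in,iz,nz
∂2: piv[abg,adg,adi,adn,agn,agz,ain,aiz,anz,bdg,bdz,bin,dfi,dfn,dfz,dgi,diz] rk=17  ker:dgn,fin,fiz,gnz,inz
∂1c = {a} + {z}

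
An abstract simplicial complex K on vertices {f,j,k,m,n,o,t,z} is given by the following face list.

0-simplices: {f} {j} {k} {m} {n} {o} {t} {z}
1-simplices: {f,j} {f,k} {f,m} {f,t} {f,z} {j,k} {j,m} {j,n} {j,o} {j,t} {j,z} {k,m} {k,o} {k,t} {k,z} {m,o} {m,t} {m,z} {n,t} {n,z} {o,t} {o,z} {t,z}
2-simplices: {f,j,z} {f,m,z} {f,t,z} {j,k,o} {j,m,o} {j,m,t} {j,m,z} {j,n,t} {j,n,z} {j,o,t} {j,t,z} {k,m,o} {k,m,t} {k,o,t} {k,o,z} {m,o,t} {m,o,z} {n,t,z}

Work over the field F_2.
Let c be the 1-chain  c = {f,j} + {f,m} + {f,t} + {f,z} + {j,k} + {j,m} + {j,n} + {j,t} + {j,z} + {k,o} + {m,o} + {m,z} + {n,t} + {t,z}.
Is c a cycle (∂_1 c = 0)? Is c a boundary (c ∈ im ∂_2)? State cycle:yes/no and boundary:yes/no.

cycle:yes boundary:yes

n_0=8 n_1=23 n_2=18  [Z2]
∂1: piv[fj,fk,fm,ft,fz,jn,jo] rk=7  ker:jk,jm,jt,jz,km,ko,kt,kz,mo,mt,mz,nt,nz,ot,oz,tz
∂2: piv[fjz,fmz,ftz,jko,jmo,jmt,jmz,jnt,jnz,jot,jtz,kmo,kmt,koz,moz] rk=15  ker:kot,mot,ntz
∂1c = 0
c vs im∂2: reduces to 0 ⇒ boundary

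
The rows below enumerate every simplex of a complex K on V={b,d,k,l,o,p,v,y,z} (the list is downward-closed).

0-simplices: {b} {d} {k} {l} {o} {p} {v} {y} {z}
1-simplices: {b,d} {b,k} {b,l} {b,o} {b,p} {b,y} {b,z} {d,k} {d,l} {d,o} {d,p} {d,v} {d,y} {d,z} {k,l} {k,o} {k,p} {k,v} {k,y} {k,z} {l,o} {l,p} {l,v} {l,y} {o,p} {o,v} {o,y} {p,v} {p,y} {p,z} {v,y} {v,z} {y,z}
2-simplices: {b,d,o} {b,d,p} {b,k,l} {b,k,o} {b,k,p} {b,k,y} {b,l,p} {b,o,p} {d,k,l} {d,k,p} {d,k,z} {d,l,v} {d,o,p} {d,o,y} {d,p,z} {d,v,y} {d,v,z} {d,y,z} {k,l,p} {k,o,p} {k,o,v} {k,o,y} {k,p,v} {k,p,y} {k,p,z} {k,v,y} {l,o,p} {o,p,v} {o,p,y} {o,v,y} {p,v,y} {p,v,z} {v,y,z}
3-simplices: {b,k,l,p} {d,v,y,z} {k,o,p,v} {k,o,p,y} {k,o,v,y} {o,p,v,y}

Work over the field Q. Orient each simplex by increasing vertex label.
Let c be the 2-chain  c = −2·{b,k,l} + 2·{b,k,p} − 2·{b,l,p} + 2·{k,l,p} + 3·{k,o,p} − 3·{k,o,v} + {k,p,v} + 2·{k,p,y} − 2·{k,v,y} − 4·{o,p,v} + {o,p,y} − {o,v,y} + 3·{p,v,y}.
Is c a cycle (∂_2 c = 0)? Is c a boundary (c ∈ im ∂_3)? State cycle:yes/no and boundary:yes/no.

cycle:yes boundary:yes

n_0=9 n_1=33 n_2=33 n_3=6  [Q]
∂1: piv[bd,bk,bl,bo,bp,by,bz,dv] rk=8  ker:dk,dl,do,dp,dy,dz,kl,ko,kp,kv,ky,kz,lo,lp,lv,ly,op,ov,oy,pv,py,pz,vy,vz,yz
∂2: piv[bdo,bdp,bkl,bko,bkp,bky,blp,bop,dkl,dkp,dkz,dlv,doy,dpz,dvy,dvz,dyz,kov,koy,kpv,kpy,kvy,lop] rk=23  ker:dop,klp,kop,kpz,opv,opy,ovy,pvy,pvz,vyz
∂3: piv[bklp,dvyz,kopv,kopy,kovy,opvy] rk=6
∂2c = 0
c vs im∂3: reduces to 0 ⇒ boundary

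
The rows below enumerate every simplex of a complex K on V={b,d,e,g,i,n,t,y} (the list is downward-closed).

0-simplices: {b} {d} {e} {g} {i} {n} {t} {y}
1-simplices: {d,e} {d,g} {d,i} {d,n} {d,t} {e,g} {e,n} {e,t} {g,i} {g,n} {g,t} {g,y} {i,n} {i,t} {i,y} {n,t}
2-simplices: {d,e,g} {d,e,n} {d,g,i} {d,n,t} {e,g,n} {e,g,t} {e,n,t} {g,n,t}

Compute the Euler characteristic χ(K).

n_0=8 n_1=16 n_2=8
χ=+8−16+8=0

χ(K)=0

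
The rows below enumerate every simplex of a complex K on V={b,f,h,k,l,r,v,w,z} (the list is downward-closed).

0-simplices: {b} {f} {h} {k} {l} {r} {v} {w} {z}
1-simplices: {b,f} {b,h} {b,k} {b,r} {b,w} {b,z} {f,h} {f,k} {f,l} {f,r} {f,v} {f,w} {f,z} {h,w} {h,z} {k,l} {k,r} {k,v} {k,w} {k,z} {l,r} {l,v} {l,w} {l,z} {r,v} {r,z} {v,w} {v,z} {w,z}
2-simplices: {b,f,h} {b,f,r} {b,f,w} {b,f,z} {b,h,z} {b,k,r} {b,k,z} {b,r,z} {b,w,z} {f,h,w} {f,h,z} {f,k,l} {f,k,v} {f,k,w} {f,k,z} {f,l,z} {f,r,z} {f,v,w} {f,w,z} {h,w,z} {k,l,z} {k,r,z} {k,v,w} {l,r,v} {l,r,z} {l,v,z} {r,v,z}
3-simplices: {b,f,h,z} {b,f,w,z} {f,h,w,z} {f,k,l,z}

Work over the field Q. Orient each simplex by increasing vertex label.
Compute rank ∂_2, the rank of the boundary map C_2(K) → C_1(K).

n_0=9 n_1=29 n_2=27 n_3=4  [Q]
∂1: piv[bf,bh,bk,br,bw,bz,fl,fv] rk=8  ker:fh,fk,fr,fw,fz,hw,hz,kl,kr,kv,kw,kz,lr,lv,lw,lz,rv,rz,vw,vz,wz
∂2: piv[bfh,bfr,bfw,bfz,bhz,bkr,bkz,brz,bwz,fhw,fkl,fkv,fkw,fkz,flz,fvw,lrv,lrz,lvz] rk=19  ker:fhz,frz,fwz,hwz,klz,krz,kvw,rvz
∂3: piv[bfhz,bfwz,fhwz,fklz] rk=4
rk∂_2=19

rank∂_2=19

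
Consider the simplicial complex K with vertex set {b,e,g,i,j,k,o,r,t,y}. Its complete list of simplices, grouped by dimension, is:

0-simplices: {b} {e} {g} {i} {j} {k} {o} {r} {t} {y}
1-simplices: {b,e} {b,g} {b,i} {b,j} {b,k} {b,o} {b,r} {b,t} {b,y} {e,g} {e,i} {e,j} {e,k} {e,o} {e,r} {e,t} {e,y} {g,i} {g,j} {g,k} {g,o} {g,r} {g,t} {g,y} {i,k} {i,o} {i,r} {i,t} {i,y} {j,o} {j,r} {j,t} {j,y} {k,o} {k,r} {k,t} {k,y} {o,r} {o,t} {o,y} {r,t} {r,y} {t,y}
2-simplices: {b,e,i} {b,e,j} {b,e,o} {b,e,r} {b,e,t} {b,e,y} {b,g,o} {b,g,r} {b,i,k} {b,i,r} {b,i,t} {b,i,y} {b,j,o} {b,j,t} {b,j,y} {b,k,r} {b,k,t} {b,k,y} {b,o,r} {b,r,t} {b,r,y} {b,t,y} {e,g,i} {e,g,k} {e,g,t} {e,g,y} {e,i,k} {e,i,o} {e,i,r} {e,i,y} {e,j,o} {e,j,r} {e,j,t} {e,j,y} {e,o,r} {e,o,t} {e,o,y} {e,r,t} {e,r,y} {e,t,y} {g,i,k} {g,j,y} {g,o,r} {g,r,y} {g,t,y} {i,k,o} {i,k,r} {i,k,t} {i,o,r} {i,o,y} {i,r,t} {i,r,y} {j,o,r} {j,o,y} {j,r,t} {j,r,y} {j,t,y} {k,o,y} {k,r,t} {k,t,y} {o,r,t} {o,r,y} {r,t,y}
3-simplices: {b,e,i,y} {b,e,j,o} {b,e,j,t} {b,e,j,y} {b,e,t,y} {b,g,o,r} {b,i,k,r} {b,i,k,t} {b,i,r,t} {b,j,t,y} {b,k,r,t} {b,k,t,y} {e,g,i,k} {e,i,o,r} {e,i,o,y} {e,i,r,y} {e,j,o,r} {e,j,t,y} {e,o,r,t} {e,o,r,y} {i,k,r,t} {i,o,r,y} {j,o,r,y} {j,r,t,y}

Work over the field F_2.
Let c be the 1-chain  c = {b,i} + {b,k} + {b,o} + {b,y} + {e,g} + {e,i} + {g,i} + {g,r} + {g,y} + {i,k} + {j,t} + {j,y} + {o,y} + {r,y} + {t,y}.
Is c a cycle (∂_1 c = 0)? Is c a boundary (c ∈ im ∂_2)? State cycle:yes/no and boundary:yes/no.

n_0=10 n_1=43 n_2=63 n_3=24  [Z2]
∂1: piv[be,bg,bi,bj,bk,bo,br,bt,by] rk=9  ker:eg,ei,ej,ek,eo,er,et,ey,gi,gj,gk,go,gr,gt,gy,ik,io,ir,it,iy,jo,jr,jt,jy,ko,kr,kt,ky,or,ot,oy,rt,ry,ty
∂2: piv[bei,bej,beo,ber,bet,bey,bgo,bgr,bik,bir,bit,biy,bjo,bjt,bjy,bkr,bkt,bky,bor,brt,bry,bty,egi,egk,egt,egy,eik,eio,ejr,eot,eoy,gjy,gry,iko] rk=34  ker:eir,eiy,ejo,ejt,ejy,eor,ert,ery,ety,gik,gor,gty,ikr,ikt,ior,ioy,irt,iry,jor,joy,jrt,jry,jty,koy,krt,kty,ort,ory,rty
∂3: piv[beiy,bejo,bejt,bejy,bety,bgor,bikr,bikt,birt,bjty,bkrt,bkty,egik,eior,eioy,eiry,ejor,eort,eory,jory,jrty] rk=21  ker:ejty,ikrt,iory
∂1c = 0
c vs im∂2: reduces to 0 ⇒ boundary

cycle:yes boundary:yes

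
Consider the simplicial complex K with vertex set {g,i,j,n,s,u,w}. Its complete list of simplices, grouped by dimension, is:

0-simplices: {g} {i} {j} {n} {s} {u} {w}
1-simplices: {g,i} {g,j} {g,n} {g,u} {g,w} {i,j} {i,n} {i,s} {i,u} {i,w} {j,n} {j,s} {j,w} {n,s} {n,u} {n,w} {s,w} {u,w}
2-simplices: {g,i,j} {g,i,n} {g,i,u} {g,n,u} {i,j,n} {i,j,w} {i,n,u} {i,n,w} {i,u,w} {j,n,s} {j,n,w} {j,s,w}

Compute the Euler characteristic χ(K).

χ(K)=1

n_0=7 n_1=18 n_2=12
χ=+7−18+12=1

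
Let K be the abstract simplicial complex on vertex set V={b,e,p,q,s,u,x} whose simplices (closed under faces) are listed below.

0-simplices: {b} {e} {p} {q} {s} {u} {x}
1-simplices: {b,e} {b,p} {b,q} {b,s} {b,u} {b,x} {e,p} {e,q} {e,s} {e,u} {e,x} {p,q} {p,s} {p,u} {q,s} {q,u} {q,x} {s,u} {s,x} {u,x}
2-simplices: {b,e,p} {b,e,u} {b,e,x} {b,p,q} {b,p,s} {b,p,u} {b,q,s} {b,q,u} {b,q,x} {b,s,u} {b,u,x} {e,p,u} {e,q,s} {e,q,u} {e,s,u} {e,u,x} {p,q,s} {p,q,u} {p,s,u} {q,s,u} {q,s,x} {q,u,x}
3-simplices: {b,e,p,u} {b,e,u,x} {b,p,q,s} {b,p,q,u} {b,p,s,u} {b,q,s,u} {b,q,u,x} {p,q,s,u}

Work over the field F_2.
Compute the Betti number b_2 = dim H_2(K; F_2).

b_2=1

n_0=7 n_1=20 n_2=22 n_3=8  [Z2]
∂1: piv[be,bp,bq,bs,bu,bx] rk=6  ker:ep,eq,es,eu,ex,pq,ps,pu,qs,qu,qx,su,sx,ux
∂2: piv[bep,beu,bex,bpq,bps,bpu,bqs,bqu,bqx,bsu,bux,eqs,equ,qsx] rk=14  ker:epu,esu,eux,pqs,pqu,psu,qsu,qux
∂3: piv[bepu,beux,bpqs,bpqu,bpsu,bqsu,bqux] rk=7  ker:pqsu
b_2=(22−14)−7=1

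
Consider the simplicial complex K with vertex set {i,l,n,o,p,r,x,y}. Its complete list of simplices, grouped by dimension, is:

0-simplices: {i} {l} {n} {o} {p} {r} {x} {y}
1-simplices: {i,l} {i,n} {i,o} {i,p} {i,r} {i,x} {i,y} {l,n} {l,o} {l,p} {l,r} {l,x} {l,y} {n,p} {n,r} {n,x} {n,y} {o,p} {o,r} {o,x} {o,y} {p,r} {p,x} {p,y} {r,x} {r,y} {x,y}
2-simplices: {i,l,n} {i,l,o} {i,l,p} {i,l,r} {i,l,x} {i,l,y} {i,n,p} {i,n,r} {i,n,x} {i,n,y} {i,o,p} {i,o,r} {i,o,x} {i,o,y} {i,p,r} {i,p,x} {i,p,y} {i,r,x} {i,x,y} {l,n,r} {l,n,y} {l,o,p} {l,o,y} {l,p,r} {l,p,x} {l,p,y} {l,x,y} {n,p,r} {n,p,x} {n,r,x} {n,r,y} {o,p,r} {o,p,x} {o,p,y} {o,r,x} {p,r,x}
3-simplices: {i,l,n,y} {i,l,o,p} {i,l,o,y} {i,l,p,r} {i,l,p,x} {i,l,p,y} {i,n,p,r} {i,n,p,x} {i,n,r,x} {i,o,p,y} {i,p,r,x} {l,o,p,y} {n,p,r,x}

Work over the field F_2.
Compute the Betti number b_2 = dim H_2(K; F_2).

b_2=5

n_0=8 n_1=27 n_2=36 n_3=13  [Z2]
∂1: piv[il,in,io,ip,ir,ix,iy] rk=7  ker:ln,lo,lp,lr,lx,ly,np,nr,nx,ny,op,or,ox,oy,pr,px,py,rx,ry,xy
∂2: piv[iln,ilo,ilp,ilr,ilx,ily,inp,inr,inx,iny,iop,ior,iox,ioy,ipr,ipx,ipy,irx,ixy,nry] rk=20  ker:lnr,lny,lop,loy,lpr,lpx,lpy,lxy,npr,npx,nrx,opr,opx,opy,orx,prx
∂3: piv[ilny,ilop,iloy,ilpr,ilpx,ilpy,inpr,inpx,inrx,iopy,iprx] rk=11  ker:lopy,nprx
b_2=(36−20)−11=5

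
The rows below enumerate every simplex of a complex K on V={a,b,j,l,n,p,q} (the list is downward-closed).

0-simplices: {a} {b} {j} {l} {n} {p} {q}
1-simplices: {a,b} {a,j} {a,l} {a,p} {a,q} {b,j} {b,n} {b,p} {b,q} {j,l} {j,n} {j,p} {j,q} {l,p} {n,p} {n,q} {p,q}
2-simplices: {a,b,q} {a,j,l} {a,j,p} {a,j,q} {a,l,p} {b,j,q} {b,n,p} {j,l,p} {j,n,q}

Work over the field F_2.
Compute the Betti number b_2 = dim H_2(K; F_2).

b_2=1

n_0=7 n_1=17 n_2=9  [Z2]
∂1: piv[ab,aj,al,ap,aq,bn] rk=6  ker:bj,bp,bq,jl,jn,jp,jq,lp,np,nq,pq
∂2: piv[abq,ajl,ajp,ajq,alp,bjq,bnp,jnq] rk=8  ker:jlp
b_2=(9−8)−0=1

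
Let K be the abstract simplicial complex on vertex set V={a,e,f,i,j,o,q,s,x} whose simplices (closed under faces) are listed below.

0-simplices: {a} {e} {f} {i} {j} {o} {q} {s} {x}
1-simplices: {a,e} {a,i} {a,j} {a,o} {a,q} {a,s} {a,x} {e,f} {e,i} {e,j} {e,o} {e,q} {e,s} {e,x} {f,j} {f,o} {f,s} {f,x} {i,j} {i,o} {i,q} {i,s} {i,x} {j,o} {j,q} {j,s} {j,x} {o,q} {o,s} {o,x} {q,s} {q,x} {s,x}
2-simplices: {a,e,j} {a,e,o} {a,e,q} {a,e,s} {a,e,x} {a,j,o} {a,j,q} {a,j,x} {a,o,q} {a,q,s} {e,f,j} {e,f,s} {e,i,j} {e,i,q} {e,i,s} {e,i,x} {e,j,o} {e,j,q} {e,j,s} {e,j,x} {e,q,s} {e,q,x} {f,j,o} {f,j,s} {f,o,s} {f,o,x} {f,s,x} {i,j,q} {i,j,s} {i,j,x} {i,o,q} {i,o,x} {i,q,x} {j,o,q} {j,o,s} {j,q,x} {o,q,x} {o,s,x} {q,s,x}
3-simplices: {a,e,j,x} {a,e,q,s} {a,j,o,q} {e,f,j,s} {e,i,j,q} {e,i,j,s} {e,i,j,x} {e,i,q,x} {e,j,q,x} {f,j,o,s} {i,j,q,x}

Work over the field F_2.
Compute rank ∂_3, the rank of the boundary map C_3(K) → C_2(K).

rank∂_3=10

n_0=9 n_1=33 n_2=39 n_3=11  [Z2]
∂1: piv[ae,ai,aj,ao,aq,as,ax,ef] rk=8  ker:ei,ej,eo,eq,es,ex,fj,fo,fs,fx,ij,io,iq,is,ix,jo,jq,js,jx,oq,os,ox,qs,qx,sx
∂2: piv[aej,aeo,aeq,aes,aex,ajo,ajq,ajx,aoq,aqs,efj,efs,eij,eiq,eis,eix,ejs,eqx,fjo,fos,fox,fsx,ioq,iox] rk=24  ker:ejo,ejq,ejx,eqs,fjs,ijq,ijs,ijx,iqx,joq,jos,jqx,oqx,osx,qsx
∂3: piv[aejx,aeqs,ajoq,efjs,eijq,eijs,eijx,eiqx,ejqx,fjos] rk=10  ker:ijqx
rk∂_3=10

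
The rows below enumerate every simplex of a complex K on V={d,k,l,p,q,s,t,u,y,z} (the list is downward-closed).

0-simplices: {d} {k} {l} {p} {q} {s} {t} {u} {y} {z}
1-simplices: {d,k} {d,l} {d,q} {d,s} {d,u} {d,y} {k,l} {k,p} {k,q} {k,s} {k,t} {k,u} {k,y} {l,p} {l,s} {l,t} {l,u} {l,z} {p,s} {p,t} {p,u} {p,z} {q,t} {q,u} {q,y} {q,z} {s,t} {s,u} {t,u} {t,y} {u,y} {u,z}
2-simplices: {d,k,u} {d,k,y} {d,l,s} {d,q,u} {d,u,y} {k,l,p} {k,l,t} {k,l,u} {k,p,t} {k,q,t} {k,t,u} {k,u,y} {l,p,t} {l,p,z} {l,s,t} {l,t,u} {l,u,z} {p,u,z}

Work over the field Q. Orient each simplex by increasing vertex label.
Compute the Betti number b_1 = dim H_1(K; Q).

b_1=8

n_0=10 n_1=32 n_2=18  [Q]
∂1: piv[dk,dl,dq,ds,du,dy,kp,kt,lz] rk=9  ker:kl,kq,ks,ku,ky,lp,ls,lt,lu,ps,pt,pu,pz,qt,qu,qy,qz,st,su,tu,ty,uy,uz
∂2: piv[dku,dky,dls,dqu,duy,klp,klt,klu,kpt,kqt,ktu,lpz,lst,luz,puz] rk=15  ker:kuy,lpt,ltu
b_1=(32−9)−15=8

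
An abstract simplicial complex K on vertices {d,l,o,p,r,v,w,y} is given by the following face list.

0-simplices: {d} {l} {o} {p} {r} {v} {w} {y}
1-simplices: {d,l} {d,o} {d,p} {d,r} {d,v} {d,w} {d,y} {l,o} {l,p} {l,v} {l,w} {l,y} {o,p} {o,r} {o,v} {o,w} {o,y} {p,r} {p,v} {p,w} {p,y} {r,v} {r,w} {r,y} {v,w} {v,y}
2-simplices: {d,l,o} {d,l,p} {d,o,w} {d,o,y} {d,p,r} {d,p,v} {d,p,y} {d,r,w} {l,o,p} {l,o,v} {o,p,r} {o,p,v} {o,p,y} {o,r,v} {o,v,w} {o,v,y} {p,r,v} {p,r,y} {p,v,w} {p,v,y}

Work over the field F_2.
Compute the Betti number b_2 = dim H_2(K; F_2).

b_2=3

n_0=8 n_1=26 n_2=20  [Z2]
∂1: piv[dl,do,dp,dr,dv,dw,dy] rk=7  ker:lo,lp,lv,lw,ly,op,or,ov,ow,oy,pr,pv,pw,py,rv,rw,ry,vw,vy
∂2: piv[dlo,dlp,dow,doy,dpr,dpv,dpy,drw,lop,lov,opr,opv,orv,ovw,ovy,pry,pvw] rk=17  ker:opy,prv,pvy
b_2=(20−17)−0=3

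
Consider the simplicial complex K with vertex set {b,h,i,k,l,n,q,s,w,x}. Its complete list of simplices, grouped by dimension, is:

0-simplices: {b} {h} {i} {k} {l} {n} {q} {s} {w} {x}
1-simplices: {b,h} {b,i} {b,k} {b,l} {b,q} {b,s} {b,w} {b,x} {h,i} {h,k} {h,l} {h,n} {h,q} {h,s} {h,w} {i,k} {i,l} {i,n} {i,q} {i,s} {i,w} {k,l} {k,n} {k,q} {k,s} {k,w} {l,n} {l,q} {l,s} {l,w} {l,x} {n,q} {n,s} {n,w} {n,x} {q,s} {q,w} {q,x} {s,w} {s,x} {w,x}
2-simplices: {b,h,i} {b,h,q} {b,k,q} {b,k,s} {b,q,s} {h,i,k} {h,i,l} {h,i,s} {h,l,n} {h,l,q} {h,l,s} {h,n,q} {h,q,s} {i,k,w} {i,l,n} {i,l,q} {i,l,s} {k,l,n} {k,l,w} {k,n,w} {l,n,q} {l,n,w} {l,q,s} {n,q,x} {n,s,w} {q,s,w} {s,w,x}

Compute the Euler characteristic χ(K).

n_0=10 n_1=41 n_2=27
χ=+10−41+27=-4

χ(K)=-4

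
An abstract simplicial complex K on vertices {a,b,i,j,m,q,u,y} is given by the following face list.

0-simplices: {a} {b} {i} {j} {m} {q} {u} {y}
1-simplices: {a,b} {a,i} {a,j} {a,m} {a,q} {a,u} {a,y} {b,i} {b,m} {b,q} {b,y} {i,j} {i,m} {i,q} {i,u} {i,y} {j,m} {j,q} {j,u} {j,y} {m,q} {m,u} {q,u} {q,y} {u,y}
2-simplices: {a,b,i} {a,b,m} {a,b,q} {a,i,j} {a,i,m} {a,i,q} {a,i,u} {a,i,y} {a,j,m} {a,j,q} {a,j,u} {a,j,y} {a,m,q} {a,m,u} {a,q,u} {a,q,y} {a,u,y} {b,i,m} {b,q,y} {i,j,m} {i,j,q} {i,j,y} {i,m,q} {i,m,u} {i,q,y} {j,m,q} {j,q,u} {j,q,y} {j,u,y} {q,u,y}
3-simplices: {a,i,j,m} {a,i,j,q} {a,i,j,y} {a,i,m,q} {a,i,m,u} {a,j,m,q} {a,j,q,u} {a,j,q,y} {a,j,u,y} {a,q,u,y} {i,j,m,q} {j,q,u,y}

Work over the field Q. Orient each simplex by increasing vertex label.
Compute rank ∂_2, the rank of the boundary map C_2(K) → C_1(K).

n_0=8 n_1=25 n_2=30 n_3=12  [Q]
∂1: piv[ab,ai,aj,am,aq,au,ay] rk=7  ker:bi,bm,bq,by,ij,im,iq,iu,iy,jm,jq,ju,jy,mq,mu,qu,qy,uy
∂2: piv[abi,abm,abq,aij,aim,aiq,aiu,aiy,ajm,ajq,aju,ajy,amq,amu,aqu,aqy,auy,bqy] rk=18  ker:bim,ijm,ijq,ijy,imq,imu,iqy,jmq,jqu,jqy,juy,quy
∂3: piv[aijm,aijq,aijy,aimq,aimu,ajmq,ajqu,ajqy,ajuy,aquy] rk=10  ker:ijmq,jquy
rk∂_2=18

rank∂_2=18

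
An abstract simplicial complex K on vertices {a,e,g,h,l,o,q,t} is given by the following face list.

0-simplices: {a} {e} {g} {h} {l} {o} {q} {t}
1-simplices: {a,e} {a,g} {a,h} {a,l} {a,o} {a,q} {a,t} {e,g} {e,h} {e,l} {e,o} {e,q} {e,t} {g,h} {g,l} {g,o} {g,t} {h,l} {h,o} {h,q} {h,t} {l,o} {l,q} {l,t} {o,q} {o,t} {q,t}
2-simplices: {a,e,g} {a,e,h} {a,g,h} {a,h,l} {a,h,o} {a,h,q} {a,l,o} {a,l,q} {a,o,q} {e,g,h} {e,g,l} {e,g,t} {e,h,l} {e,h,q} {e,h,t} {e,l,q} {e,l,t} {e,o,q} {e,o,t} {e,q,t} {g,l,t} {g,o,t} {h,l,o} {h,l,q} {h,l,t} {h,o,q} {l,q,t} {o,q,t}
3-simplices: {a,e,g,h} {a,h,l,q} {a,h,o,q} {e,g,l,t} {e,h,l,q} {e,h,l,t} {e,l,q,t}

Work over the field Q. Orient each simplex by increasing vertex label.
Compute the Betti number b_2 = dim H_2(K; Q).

n_0=8 n_1=27 n_2=28 n_3=7  [Q]
∂1: piv[ae,ag,ah,al,ao,aq,at] rk=7  ker:eg,eh,el,eo,eq,et,gh,gl,go,gt,hl,ho,hq,ht,lo,lq,lt,oq,ot,qt
∂2: piv[aeg,aeh,agh,ahl,aho,ahq,alo,alq,aoq,egl,egt,ehl,ehq,eht,elt,eoq,eot,eqt,got] rk=19  ker:egh,elq,glt,hlo,hlq,hlt,hoq,lqt,oqt
∂3: piv[aegh,ahlq,ahoq,eglt,ehlq,ehlt,elqt] rk=7
b_2=(28−19)−7=2

b_2=2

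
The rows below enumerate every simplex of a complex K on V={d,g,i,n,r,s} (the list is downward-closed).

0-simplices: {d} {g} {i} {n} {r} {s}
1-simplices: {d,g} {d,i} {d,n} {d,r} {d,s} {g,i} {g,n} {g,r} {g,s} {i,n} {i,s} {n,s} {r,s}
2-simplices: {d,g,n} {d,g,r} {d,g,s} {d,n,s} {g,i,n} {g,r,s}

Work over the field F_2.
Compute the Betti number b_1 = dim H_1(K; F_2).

b_1=2

n_0=6 n_1=13 n_2=6  [Z2]
∂1: piv[dg,di,dn,dr,ds] rk=5  ker:gi,gn,gr,gs,in,is,ns,rs
∂2: piv[dgn,dgr,dgs,dns,gin,grs] rk=6
b_1=(13−5)−6=2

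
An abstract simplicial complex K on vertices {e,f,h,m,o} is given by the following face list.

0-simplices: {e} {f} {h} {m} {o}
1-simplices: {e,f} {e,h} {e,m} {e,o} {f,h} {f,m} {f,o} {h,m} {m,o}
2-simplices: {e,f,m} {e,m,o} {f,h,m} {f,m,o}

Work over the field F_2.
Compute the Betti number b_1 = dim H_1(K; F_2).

b_1=1

n_0=5 n_1=9 n_2=4  [Z2]
∂1: piv[ef,eh,em,eo] rk=4  ker:fh,fm,fo,hm,mo
∂2: piv[efm,emo,fhm,fmo] rk=4
b_1=(9−4)−4=1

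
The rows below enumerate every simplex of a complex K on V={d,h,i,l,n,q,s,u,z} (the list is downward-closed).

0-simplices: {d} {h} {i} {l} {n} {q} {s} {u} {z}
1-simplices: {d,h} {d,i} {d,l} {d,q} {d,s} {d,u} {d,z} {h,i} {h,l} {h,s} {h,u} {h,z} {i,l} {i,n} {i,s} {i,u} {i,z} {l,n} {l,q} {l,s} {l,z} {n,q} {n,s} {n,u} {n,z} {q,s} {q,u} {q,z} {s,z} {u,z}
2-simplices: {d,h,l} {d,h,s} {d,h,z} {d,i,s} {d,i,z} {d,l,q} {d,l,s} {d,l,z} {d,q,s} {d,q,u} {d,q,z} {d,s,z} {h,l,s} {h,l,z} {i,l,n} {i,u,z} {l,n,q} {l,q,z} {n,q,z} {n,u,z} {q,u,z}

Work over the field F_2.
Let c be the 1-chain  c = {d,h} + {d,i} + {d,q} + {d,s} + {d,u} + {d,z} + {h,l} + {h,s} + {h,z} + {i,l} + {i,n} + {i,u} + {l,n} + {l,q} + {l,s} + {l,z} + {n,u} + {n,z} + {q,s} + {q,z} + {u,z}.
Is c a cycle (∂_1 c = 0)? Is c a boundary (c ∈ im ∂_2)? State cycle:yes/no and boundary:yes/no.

n_0=9 n_1=30 n_2=21  [Z2]
∂1: piv[dh,di,dl,dq,ds,du,dz,in] rk=8  ker:hi,hl,hs,hu,hz,il,is,iu,iz,ln,lq,ls,lz,nq,ns,nu,nz,qs,qu,qz,sz,uz
∂2: piv[dhl,dhs,dhz,dis,diz,dlq,dls,dlz,dqs,dqu,dqz,dsz,iln,iuz,lnq,nqz,nuz,quz] rk=18  ker:hls,hlz,lqz
∂1c = 0
c vs im∂2: reduces to 0 ⇒ boundary

cycle:yes boundary:yes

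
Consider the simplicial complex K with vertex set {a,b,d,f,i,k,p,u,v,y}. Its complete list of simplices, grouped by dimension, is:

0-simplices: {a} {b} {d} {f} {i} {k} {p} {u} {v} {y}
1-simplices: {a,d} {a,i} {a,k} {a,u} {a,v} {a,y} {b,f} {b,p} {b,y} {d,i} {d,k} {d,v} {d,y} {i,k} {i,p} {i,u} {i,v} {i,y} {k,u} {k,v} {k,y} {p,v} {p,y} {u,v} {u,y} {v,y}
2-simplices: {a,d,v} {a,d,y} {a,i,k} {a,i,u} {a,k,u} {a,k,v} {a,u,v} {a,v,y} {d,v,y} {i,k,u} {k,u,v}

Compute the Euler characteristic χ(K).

χ(K)=-5

n_0=10 n_1=26 n_2=11
χ=+10−26+11=-5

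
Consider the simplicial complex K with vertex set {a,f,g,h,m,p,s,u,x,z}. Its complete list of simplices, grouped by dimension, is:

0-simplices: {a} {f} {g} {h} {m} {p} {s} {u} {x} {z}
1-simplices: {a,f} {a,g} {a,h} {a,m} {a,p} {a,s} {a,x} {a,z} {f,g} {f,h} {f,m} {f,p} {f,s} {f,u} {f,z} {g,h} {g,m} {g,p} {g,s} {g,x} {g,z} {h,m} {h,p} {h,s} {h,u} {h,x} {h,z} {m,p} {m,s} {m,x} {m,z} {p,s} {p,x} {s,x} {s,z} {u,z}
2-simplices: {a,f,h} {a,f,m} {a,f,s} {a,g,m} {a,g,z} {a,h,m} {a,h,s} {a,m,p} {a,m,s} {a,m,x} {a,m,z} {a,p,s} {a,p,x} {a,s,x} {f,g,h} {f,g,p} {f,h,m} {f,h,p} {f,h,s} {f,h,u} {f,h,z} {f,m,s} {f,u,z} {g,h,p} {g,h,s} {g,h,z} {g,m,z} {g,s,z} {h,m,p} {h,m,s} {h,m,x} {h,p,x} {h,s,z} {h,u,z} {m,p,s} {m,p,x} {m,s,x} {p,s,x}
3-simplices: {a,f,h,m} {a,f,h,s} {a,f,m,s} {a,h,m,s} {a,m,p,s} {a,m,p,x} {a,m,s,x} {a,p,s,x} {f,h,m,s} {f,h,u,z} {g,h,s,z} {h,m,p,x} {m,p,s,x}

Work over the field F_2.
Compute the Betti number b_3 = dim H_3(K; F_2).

n_0=10 n_1=36 n_2=38 n_3=13  [Z2]
∂1: piv[af,ag,ah,am,ap,as,ax,az,fu] rk=9  ker:fg,fh,fm,fp,fs,fz,gh,gm,gp,gs,gx,gz,hm,hp,hs,hu,hx,hz,mp,ms,mx,mz,ps,px,sx,sz,uz
∂2: piv[afh,afm,afs,agm,agz,ahm,ahs,amp,ams,amx,amz,aps,apx,asx,fgh,fgp,fhp,fhu,fhz,fuz,ghs,ghz,gsz,hmp,hmx] rk=25  ker:fhm,fhs,fms,ghp,gmz,hms,hpx,hsz,huz,mps,mpx,msx,psx
∂3: piv[afhm,afhs,afms,ahms,amps,ampx,amsx,apsx,fhuz,ghsz,hmpx] rk=11  ker:fhms,mpsx
b_3=(13−11)−0=2

b_3=2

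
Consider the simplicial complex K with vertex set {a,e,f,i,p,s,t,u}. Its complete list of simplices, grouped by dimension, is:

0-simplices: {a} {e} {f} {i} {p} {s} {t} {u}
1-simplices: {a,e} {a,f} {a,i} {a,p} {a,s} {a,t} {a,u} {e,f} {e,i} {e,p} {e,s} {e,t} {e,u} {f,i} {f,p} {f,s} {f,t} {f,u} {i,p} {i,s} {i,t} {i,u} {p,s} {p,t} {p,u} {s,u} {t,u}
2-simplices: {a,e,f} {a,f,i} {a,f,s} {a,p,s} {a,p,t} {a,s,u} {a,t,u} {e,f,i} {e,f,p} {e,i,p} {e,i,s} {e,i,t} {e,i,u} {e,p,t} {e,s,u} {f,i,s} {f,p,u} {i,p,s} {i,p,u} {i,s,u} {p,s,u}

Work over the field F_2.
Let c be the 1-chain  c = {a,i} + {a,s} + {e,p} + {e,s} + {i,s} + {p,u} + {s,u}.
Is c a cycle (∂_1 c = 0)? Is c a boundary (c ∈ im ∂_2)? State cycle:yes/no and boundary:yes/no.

cycle:yes boundary:yes

n_0=8 n_1=27 n_2=21  [Z2]
∂1: piv[ae,af,ai,ap,as,at,au] rk=7  ker:ef,ei,ep,es,et,eu,fi,fp,fs,ft,fu,ip,is,it,iu,ps,pt,pu,su,tu
∂2: piv[aef,afi,afs,aps,apt,asu,atu,efi,efp,eip,eis,eit,eiu,ept,esu,fis,fpu,ips,ipu] rk=19  ker:isu,psu
∂1c = 0
c vs im∂2: reduces to 0 ⇒ boundary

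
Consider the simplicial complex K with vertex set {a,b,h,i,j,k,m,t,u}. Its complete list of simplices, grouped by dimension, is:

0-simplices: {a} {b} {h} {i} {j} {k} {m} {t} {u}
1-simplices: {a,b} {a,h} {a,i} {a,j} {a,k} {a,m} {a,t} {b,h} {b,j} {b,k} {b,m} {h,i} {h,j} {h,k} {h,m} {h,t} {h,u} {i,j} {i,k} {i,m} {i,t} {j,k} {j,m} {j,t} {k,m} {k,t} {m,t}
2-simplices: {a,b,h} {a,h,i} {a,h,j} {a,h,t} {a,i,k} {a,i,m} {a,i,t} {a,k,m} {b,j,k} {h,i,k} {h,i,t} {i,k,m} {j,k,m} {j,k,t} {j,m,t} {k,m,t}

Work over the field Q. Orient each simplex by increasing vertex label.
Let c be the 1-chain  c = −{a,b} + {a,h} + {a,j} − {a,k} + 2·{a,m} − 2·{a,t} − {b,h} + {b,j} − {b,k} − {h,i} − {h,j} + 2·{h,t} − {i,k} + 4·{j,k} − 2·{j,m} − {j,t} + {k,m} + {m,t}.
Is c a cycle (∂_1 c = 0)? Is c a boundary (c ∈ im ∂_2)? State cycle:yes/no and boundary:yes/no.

n_0=9 n_1=27 n_2=16  [Q]
∂1: piv[ab,ah,ai,aj,ak,am,at,hu] rk=8  ker:bh,bj,bk,bm,hi,hj,hk,hm,ht,ij,ik,im,it,jk,jm,jt,km,kt,mt
∂2: piv[abh,ahi,ahj,aht,aik,aim,ait,akm,bjk,hik,jkm,jkt,jmt] rk=13  ker:hit,ikm,kmt
∂1c = 0
c vs im∂2: reduces to 0 ⇒ boundary

cycle:yes boundary:yes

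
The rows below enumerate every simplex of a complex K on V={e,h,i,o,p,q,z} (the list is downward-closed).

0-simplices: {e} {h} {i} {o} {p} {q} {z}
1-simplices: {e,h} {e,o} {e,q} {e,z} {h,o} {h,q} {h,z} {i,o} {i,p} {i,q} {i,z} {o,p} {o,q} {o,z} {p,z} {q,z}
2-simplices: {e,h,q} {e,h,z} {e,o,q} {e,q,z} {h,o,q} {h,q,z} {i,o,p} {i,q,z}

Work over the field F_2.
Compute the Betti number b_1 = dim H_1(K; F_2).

n_0=7 n_1=16 n_2=8  [Z2]
∂1: piv[eh,eo,eq,ez,io,ip] rk=6  ker:ho,hq,hz,iq,iz,op,oq,oz,pz,qz
∂2: piv[ehq,ehz,eoq,eqz,hoq,iop,iqz] rk=7  ker:hqz
b_1=(16−6)−7=3

b_1=3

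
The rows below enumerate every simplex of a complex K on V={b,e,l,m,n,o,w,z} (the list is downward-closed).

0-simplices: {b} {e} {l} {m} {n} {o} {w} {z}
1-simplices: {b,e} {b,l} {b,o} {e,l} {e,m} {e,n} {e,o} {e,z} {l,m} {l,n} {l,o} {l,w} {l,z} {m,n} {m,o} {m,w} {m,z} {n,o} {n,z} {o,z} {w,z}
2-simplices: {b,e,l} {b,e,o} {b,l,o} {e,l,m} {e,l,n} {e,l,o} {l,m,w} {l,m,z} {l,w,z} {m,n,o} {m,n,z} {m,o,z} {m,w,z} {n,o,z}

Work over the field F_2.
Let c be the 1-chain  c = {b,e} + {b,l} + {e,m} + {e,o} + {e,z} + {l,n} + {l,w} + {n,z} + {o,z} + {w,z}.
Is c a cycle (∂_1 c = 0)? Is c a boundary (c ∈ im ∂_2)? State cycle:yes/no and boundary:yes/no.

cycle:no boundary:no

n_0=8 n_1=21 n_2=14  [Z2]
∂1: piv[be,bl,bo,em,en,ez,lw] rk=7  ker:el,eo,lm,ln,lo,lz,mn,mo,mw,mz,no,nz,oz,wz
∂2: piv[bel,beo,blo,elm,eln,lmw,lmz,lwz,mno,mnz,moz] rk=11  ker:elo,mwz,noz
∂1c = {l} + {m}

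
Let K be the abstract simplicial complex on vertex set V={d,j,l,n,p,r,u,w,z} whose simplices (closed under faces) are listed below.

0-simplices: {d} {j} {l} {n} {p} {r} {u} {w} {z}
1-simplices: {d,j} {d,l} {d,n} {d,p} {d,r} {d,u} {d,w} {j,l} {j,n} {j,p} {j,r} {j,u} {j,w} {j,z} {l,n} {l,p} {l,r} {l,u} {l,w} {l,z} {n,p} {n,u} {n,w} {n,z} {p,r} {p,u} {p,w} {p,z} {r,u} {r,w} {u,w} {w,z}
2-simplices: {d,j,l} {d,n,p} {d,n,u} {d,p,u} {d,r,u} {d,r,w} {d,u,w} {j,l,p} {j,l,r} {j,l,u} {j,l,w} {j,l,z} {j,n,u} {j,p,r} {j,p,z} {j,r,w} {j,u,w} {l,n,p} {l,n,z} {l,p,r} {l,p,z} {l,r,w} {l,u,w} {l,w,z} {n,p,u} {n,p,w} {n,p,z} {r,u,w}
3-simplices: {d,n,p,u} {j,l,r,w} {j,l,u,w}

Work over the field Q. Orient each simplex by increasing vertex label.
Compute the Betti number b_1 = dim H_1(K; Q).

b_1=3

n_0=9 n_1=32 n_2=28 n_3=3  [Q]
∂1: piv[dj,dl,dn,dp,dr,du,dw,jz] rk=8  ker:jl,jn,jp,jr,ju,jw,ln,lp,lr,lu,lw,lz,np,nu,nw,nz,pr,pu,pw,pz,ru,rw,uw,wz
∂2: piv[djl,dnp,dnu,dpu,dru,drw,duw,jlp,jlr,jlu,jlw,jlz,jnu,jpr,jpz,jrw,juw,lnp,lnz,lwz,npw] rk=21  ker:lpr,lpz,lrw,luw,npu,npz,ruw
∂3: piv[dnpu,jlrw,jluw] rk=3
b_1=(32−8)−21=3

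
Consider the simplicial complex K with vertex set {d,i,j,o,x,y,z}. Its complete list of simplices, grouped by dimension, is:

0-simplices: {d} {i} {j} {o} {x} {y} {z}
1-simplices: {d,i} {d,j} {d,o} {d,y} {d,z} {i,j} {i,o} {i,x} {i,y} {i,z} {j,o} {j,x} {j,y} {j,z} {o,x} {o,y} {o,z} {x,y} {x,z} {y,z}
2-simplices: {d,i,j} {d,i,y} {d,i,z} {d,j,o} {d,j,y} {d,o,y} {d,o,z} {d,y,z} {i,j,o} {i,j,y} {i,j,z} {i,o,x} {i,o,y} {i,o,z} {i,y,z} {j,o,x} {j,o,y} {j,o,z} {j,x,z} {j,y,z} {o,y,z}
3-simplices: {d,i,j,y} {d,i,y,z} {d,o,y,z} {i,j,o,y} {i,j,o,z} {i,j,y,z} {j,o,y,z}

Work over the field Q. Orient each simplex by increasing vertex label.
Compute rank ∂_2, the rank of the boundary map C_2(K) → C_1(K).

n_0=7 n_1=20 n_2=21 n_3=7  [Q]
∂1: piv[di,dj,do,dy,dz,ix] rk=6  ker:ij,io,iy,iz,jo,jx,jy,jz,ox,oy,oz,xy,xz,yz
∂2: piv[dij,diy,diz,djo,djy,doy,doz,dyz,ijo,ijz,iox,jox,jxz] rk=13  ker:ijy,ioy,ioz,iyz,joy,joz,jyz,oyz
∂3: piv[dijy,diyz,doyz,ijoy,ijoz,ijyz,joyz] rk=7
rk∂_2=13

rank∂_2=13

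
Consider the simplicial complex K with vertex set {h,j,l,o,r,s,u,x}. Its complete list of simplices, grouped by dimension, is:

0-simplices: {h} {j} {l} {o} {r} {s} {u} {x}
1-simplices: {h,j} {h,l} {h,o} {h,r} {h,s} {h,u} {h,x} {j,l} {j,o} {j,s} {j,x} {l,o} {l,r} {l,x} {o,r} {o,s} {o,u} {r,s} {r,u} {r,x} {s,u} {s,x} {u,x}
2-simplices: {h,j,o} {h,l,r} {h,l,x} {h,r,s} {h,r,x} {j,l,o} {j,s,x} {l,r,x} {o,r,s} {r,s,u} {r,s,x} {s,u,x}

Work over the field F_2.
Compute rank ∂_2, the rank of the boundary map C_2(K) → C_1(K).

n_0=8 n_1=23 n_2=12  [Z2]
∂1: piv[hj,hl,ho,hr,hs,hu,hx] rk=7  ker:jl,jo,js,jx,lo,lr,lx,or,os,ou,rs,ru,rx,su,sx,ux
∂2: piv[hjo,hlr,hlx,hrs,hrx,jlo,jsx,ors,rsu,rsx,sux] rk=11  ker:lrx
rk∂_2=11

rank∂_2=11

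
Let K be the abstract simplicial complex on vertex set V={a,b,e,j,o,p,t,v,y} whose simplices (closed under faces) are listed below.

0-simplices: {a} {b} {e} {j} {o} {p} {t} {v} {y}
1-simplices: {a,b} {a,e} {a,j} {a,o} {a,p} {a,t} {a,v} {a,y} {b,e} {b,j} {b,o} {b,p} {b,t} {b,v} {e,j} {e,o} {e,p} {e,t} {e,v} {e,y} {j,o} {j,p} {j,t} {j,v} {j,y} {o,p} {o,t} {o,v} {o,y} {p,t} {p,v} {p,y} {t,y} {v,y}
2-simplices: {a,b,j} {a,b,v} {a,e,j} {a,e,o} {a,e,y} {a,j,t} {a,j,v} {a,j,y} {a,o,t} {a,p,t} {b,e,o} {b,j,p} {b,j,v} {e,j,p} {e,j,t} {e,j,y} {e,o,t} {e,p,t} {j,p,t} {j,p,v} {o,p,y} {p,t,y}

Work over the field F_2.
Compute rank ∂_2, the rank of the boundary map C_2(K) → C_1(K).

n_0=9 n_1=34 n_2=22  [Z2]
∂1: piv[ab,ae,aj,ao,ap,at,av,ay] rk=8  ker:be,bj,bo,bp,bt,bv,ej,eo,ep,et,ev,ey,jo,jp,jt,jv,jy,op,ot,ov,oy,pt,pv,py,ty,vy
∂2: piv[abj,abv,aej,aeo,aey,ajt,ajv,ajy,aot,apt,beo,bjp,ejp,ejt,ept,jpv,opy,pty] rk=18  ker:bjv,ejy,eot,jpt
rk∂_2=18

rank∂_2=18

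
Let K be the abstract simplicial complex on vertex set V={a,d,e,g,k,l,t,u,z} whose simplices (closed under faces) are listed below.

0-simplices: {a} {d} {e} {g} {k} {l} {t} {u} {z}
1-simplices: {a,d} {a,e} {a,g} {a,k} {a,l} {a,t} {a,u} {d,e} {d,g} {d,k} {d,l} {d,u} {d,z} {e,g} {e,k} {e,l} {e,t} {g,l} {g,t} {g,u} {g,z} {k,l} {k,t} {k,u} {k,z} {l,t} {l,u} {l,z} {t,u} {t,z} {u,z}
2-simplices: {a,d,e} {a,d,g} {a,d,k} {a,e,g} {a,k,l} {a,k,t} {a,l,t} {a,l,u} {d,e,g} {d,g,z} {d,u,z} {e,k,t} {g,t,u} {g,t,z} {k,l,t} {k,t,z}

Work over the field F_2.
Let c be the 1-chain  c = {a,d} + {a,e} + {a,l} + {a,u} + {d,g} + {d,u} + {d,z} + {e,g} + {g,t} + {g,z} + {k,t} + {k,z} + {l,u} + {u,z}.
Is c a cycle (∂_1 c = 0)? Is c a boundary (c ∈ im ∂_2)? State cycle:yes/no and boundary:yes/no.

n_0=9 n_1=31 n_2=16  [Z2]
∂1: piv[ad,ae,ag,ak,al,at,au,dz] rk=8  ker:de,dg,dk,dl,du,eg,ek,el,et,gl,gt,gu,gz,kl,kt,ku,kz,lt,lu,lz,tu,tz,uz
∂2: piv[ade,adg,adk,aeg,akl,akt,alt,alu,dgz,duz,ekt,gtu,gtz,ktz] rk=14  ker:deg,klt
∂1c = 0
c vs im∂2: reduces to 0 ⇒ boundary

cycle:yes boundary:yes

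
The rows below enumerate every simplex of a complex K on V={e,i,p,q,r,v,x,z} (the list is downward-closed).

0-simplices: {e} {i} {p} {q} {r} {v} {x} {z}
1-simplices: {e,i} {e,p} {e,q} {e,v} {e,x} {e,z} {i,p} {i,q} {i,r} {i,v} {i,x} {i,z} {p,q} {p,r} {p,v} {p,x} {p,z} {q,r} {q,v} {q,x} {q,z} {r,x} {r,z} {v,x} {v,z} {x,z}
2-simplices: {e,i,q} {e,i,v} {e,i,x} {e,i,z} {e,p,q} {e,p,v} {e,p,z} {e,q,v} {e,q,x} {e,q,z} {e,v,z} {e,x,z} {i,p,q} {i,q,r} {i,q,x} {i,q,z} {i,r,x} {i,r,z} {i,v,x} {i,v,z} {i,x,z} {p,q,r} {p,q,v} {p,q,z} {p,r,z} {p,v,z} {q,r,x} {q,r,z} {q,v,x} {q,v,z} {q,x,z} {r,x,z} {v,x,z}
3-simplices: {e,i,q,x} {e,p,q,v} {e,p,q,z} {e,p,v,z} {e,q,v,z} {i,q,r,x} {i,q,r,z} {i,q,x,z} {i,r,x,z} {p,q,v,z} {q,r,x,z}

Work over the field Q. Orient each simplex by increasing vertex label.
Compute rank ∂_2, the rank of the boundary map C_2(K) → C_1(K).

rank∂_2=18

n_0=8 n_1=26 n_2=33 n_3=11  [Q]
∂1: piv[ei,ep,eq,ev,ex,ez,ir] rk=7  ker:ip,iq,iv,ix,iz,pq,pr,pv,px,pz,qr,qv,qx,qz,rx,rz,vx,vz,xz
∂2: piv[eiq,eiv,eix,eiz,epq,epv,epz,eqv,eqx,eqz,evz,exz,ipq,iqr,irx,irz,ivx,pqr] rk=18  ker:iqx,iqz,ivz,ixz,pqv,pqz,prz,pvz,qrx,qrz,qvx,qvz,qxz,rxz,vxz
∂3: piv[eiqx,epqv,epqz,epvz,eqvz,iqrx,iqrz,iqxz,irxz] rk=9  ker:pqvz,qrxz
rk∂_2=18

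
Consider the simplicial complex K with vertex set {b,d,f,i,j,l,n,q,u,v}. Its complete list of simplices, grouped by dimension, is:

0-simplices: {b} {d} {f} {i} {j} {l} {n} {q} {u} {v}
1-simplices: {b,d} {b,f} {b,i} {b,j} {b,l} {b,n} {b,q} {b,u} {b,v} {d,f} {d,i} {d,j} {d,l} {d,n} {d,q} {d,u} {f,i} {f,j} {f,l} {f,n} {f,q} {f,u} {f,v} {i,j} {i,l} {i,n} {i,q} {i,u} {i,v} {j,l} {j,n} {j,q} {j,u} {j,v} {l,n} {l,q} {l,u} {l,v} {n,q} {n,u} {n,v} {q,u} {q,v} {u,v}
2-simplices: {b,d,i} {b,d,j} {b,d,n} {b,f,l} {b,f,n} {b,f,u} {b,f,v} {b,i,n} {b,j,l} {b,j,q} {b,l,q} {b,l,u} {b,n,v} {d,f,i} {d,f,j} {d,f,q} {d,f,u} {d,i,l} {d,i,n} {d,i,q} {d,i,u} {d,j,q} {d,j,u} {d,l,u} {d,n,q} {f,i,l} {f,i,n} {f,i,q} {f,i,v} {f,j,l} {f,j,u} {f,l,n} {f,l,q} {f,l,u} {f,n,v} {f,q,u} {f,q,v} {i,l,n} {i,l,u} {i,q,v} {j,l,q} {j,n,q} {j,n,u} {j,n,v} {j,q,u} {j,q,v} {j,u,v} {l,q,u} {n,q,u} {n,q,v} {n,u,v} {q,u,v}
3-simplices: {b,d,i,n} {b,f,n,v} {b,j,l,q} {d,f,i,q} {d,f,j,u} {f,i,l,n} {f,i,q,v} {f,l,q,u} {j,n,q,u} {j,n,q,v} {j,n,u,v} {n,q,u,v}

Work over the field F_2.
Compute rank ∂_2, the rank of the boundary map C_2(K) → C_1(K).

rank∂_2=33

n_0=10 n_1=44 n_2=52 n_3=12  [Z2]
∂1: piv[bd,bf,bi,bj,bl,bn,bq,bu,bv] rk=9  ker:df,di,dj,dl,dn,dq,du,fi,fj,fl,fn,fq,fu,fv,ij,il,in,iq,iu,iv,jl,jn,jq,ju,jv,ln,lq,lu,lv,nq,nu,nv,qu,qv,uv
∂2: piv[bdi,bdj,bdn,bfl,bfn,bfu,bfv,bin,bjl,bjq,blq,blu,bnv,dfi,dfj,dfq,dfu,dil,diq,diu,djq,dju,dlu,dnq,fin,fiv,fln,fqu,fqv,jnq,jnu,jnv,juv] rk=33  ker:din,fil,fiq,fjl,fju,flq,flu,fnv,iln,ilu,iqv,jlq,jqu,jqv,lqu,nqu,nqv,nuv,quv
∂3: piv[bdin,bfnv,bjlq,dfiq,dfju,filn,fiqv,flqu,jnqu,jnqv,jnuv,nquv] rk=12
rk∂_2=33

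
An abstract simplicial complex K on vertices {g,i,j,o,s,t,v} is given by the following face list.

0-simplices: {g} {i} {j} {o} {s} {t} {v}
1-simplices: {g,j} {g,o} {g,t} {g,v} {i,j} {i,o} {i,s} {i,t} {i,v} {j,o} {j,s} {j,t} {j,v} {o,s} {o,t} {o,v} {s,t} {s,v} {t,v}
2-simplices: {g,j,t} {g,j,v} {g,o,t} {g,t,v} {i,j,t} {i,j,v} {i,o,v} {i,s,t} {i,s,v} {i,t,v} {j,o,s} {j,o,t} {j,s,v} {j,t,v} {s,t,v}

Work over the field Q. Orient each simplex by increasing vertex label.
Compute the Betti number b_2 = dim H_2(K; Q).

b_2=3

n_0=7 n_1=19 n_2=15  [Q]
∂1: piv[gj,go,gt,gv,ij,is] rk=6  ker:io,it,iv,jo,js,jt,jv,os,ot,ov,st,sv,tv
∂2: piv[gjt,gjv,got,gtv,ijt,ijv,iov,ist,isv,jos,jot,jsv] rk=12  ker:itv,jtv,stv
b_2=(15−12)−0=3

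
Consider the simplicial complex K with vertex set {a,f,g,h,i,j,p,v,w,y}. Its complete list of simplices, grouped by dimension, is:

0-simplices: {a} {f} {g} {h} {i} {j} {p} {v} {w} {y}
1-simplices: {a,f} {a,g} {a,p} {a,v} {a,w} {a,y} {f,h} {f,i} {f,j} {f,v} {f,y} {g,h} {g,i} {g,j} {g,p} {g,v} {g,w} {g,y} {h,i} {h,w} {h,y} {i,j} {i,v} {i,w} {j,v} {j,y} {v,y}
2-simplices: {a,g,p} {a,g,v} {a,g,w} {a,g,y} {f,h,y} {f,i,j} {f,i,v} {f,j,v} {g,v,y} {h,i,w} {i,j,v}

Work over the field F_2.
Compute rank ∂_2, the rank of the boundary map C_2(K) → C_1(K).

rank∂_2=10

n_0=10 n_1=27 n_2=11  [Z2]
∂1: piv[af,ag,ap,av,aw,ay,fh,fi,fj] rk=9  ker:fv,fy,gh,gi,gj,gp,gv,gw,gy,hi,hw,hy,ij,iv,iw,jv,jy,vy
∂2: piv[agp,agv,agw,agy,fhy,fij,fiv,fjv,gvy,hiw] rk=10  ker:ijv
rk∂_2=10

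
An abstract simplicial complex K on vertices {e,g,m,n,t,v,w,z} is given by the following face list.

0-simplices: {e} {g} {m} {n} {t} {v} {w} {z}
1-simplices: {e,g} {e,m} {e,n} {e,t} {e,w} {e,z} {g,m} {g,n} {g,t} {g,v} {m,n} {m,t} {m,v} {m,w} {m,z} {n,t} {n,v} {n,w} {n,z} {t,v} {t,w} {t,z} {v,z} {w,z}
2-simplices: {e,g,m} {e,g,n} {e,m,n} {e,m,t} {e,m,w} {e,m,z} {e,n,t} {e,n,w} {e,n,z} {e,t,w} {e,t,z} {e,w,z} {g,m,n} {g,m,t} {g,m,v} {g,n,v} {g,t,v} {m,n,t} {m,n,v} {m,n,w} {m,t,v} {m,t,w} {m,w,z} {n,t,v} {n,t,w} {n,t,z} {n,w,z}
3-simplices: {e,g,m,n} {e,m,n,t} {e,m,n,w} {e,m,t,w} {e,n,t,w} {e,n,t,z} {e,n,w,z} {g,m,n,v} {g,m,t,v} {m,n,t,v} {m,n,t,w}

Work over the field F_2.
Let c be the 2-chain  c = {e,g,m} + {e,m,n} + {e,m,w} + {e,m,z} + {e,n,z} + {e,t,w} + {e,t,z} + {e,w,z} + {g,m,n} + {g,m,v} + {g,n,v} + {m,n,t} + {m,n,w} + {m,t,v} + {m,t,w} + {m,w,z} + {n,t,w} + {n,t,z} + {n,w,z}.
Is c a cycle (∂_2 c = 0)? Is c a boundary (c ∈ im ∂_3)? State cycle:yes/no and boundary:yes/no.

n_0=8 n_1=24 n_2=27 n_3=11  [Z2]
∂1: piv[eg,em,en,et,ew,ez,gv] rk=7  ker:gm,gn,gt,mn,mt,mv,mw,mz,nt,nv,nw,nz,tv,tw,tz,vz,wz
∂2: piv[egm,egn,emn,emt,emw,emz,ent,enw,enz,etw,etz,ewz,gmt,gmv,gnv,gtv] rk=16  ker:gmn,mnt,mnv,mnw,mtv,mtw,mwz,ntv,ntw,ntz,nwz
∂3: piv[egmn,emnt,emnw,emtw,entw,entz,enwz,gmnv,gmtv,mntv] rk=10  ker:mntw
∂2c = {e,g} + {e,w} + {g,m} + {m,t} + {n,t} + {n,v} + {n,w} + {n,z} + {t,v} + {t,w} + {w,z}

cycle:no boundary:no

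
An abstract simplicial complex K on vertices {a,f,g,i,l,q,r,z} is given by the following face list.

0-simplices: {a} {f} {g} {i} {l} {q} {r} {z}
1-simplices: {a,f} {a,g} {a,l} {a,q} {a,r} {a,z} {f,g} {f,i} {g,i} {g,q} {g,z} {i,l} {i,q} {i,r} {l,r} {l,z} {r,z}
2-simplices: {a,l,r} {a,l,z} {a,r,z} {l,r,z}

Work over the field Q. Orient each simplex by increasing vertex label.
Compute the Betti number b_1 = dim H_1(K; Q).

n_0=8 n_1=17 n_2=4  [Q]
∂1: piv[af,ag,al,aq,ar,az,fi] rk=7  ker:fg,gi,gq,gz,il,iq,ir,lr,lz,rz
∂2: piv[alr,alz,arz] rk=3  ker:lrz
b_1=(17−7)−3=7

b_1=7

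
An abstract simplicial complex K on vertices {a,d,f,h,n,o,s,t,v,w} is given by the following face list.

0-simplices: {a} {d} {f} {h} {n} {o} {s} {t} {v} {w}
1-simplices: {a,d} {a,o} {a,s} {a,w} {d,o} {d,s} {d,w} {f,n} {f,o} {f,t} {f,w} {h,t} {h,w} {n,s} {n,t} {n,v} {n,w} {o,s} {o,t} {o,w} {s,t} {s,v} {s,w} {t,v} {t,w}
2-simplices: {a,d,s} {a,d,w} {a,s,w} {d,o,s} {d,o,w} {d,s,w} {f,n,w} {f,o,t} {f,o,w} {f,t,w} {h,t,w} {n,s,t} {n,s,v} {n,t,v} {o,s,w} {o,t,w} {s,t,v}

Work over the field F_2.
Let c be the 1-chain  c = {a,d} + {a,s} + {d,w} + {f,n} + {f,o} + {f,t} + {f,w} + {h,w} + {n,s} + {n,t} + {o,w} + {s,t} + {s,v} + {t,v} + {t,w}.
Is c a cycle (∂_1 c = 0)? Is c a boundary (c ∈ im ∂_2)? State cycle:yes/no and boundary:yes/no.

n_0=10 n_1=25 n_2=17  [Z2]
∂1: piv[ad,ao,as,aw,fn,fo,ft,ht,nv] rk=9  ker:do,ds,dw,fw,hw,ns,nt,nw,os,ot,ow,st,sv,sw,tv,tw
∂2: piv[ads,adw,asw,dos,dow,fnw,fot,fow,ftw,htw,nst,nsv,ntv] rk=13  ker:dsw,osw,otw,stv
∂1c = {h} + {n} + {t} + {w}

cycle:no boundary:no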